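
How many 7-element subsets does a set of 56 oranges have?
C(56,7) = 56!/(7!×49!) = 231917400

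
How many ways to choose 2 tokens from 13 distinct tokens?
C(13,2) = 13!/(2!×11!) = 78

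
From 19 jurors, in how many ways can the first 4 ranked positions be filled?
P(19,4) = 19!/(19-4)! = 93024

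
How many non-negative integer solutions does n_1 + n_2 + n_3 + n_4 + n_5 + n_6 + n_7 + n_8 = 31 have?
C(31+8-1, 8-1) = C(38, 7) = 12620256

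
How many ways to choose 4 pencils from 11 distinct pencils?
C(11,4) = 11!/(4!×7!) = 330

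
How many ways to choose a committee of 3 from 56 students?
C(56,3) = 56!/(3!×53!) = 27720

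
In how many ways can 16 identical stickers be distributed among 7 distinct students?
C(16+7-1, 7-1) = C(22, 6) = 74613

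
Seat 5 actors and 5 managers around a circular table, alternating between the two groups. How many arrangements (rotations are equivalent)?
Fix one of the actors: (5-1)! ways for the remaining actors, × 5! ways for the managers = 24 × 120 = 2880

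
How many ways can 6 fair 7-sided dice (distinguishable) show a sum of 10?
Coefficient of x^10 in (x + x² + ... + x^7)^6. By inclusion-exclusion on dice exceeding 7: Σ_j (-1)^j C(6,j)·C(10-1-7j, 5) = C(6,0)·C(9,5) = 1·126 = 126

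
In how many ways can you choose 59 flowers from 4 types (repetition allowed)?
C(59+4-1, 4-1) = C(62, 3) = 37820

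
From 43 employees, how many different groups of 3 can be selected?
C(43,3) = 43!/(3!×40!) = 12341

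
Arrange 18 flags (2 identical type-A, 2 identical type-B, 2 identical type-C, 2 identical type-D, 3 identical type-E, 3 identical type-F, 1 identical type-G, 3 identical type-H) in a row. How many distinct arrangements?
18! / (2! × 2! × 2! × 2! × 3! × 3! × 1! × 3!) = 1852538688000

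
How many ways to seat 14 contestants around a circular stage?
Circular: fix one position, arrange the rest. (14-1)! = 6227020800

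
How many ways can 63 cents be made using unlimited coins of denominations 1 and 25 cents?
Coefficient of x^63 in 1/(1-x^1) · 1/(1-x^25). Use j coins of 25 for j = 0..⌊63/25⌋ = 2, the rest in 1s: 2 + 1 = 3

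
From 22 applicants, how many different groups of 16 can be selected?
C(22,16) = 22!/(16!×6!) = 74613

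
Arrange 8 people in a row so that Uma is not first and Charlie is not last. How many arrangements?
By inclusion-exclusion: 8! - 2×(8-1)! + (8-2)! = 40320 - 10080 + 720 = 30960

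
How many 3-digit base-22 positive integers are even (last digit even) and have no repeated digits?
Last∈{0,2,4,6,8,10,12,14,16,18,20}. Last=0: 420. Last nonzero: 10×20×P(20,1) = 4000. Total = 4420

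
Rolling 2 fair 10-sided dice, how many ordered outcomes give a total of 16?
Coefficient of x^16 in (x + x² + ... + x^10)^2. By inclusion-exclusion on dice exceeding 10: Σ_j (-1)^j C(2,j)·C(16-1-10j, 1) = C(2,0)·C(15,1) - C(2,1)·C(5,1) = 1·15 - 2·5 = 5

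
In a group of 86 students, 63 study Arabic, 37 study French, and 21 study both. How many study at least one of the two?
|A∪B| = |A| + |B| - |A∩B| = 63 + 37 - 21 = 79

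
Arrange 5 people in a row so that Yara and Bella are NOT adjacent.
Total - adjacent = 5! - (5-1)!×2 = 120 - 48 = 72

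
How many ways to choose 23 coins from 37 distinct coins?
C(37,23) = 37!/(23!×14!) = 6107086800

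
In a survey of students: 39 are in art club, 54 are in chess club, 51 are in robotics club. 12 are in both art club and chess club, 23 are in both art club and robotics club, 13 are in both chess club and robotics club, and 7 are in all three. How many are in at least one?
|A∪B∪C| = 39+54+51-12-23-13+7 = 103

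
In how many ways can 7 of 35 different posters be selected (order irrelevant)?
C(35,7) = 35!/(7!×28!) = 6724520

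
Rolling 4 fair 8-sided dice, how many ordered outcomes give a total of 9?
Coefficient of x^9 in (x + x² + ... + x^8)^4. By inclusion-exclusion on dice exceeding 8: Σ_j (-1)^j C(4,j)·C(9-1-8j, 3) = C(4,0)·C(8,3) = 1·56 = 56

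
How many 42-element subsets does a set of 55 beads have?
C(55,42) = 55!/(42!×13!) = 1451182990950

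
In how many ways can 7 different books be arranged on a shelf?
7! = 5040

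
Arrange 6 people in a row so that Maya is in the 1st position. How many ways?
Fix one position: (6-1)! = 120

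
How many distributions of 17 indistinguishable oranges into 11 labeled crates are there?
C(17+11-1, 11-1) = C(27, 10) = 8436285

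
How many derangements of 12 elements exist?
!12 = Σ_{j=0}^{12} (-1)^j·12!/j! = 479001600 - 479001600 + 239500800 - 79833600 + 19958400 - 3991680 + 665280 - 95040 + 11880 - 1320 + 132 - 12 + 1 = 176214841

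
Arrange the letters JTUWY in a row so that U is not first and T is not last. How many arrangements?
By inclusion-exclusion: 5! - 2×(5-1)! + (5-2)! = 120 - 48 + 6 = 78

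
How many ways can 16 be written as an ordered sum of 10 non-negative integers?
C(16+10-1, 10-1) = C(25, 9) = 2042975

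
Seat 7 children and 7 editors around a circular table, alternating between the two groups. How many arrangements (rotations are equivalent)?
Fix one of the children: (7-1)! ways for the remaining children, × 7! ways for the editors = 720 × 5040 = 3628800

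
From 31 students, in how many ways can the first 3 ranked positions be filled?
P(31,3) = 31!/(31-3)! = 26970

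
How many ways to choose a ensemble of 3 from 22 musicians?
C(22,3) = 22!/(3!×19!) = 1540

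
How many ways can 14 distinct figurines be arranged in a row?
14! = 87178291200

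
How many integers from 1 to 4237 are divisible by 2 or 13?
⌊4237/2⌋ + ⌊4237/13⌋ - ⌊4237/26⌋ = 2118 + 325 - 162 = 2281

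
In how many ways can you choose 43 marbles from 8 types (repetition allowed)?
C(43+8-1, 8-1) = C(50, 7) = 99884400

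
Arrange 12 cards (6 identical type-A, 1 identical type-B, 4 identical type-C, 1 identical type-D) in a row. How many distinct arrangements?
12! / (6! × 1! × 4! × 1!) = 27720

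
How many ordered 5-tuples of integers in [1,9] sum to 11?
Coefficient of x^11 in (x + x² + ... + x^9)^5. By inclusion-exclusion on dice exceeding 9: Σ_j (-1)^j C(5,j)·C(11-1-9j, 4) = C(5,0)·C(10,4) = 1·210 = 210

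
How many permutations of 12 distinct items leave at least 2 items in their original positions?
Exactly j fixed points: C(12,j)·!(12-j); sum over j ≥ 2 (derangement numbers via !m = (m-1)·(!(m-1) + !(m-2)): !0..!10 = 1, 0, 1, 2, 9, 44, 265, 1854, 14833, 133496, 1334961). Σ_{j=2}^{12} C(12,j)·!(12-j) = C(12,2)·!10 + C(12,3)·!9 + C(12,4)·!8 + C(12,5)·!7 + C(12,6)·!6 + C(12,7)·!5 + C(12,8)·!4 + C(12,9)·!3 + C(12,10)·!2 + C(12,11)·!1 + C(12,12)·!0 = 66·1334961 + 220·133496 + 495·14833 + 792·1854 + 924·265 + 792·44 + 495·9 + 220·2 + 66·1 + 12·0 + 1·1 = 126571919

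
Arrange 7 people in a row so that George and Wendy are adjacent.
Treat as block: (7-1)! × 2! = 720 × 2 = 1440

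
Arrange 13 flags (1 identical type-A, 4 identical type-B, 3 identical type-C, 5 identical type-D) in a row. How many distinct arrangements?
13! / (1! × 4! × 3! × 5!) = 360360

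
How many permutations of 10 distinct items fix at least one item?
Complement of the derangements. !10 = Σ_{j=0}^{10} (-1)^j·10!/j! = 3628800 - 3628800 + 1814400 - 604800 + 151200 - 30240 + 5040 - 720 + 90 - 10 + 1 = 1334961. 10! - !10 = 3628800 - 1334961 = 2293839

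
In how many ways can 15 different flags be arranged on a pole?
15! = 1307674368000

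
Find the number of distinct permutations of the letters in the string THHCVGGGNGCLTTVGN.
17! / (2! × 2! × 5! × 3! × 2! × 1! × 2!) = 30875644800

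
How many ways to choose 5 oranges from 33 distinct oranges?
C(33,5) = 33!/(5!×28!) = 237336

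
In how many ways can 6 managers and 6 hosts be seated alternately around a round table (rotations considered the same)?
Fix one of the managers: (6-1)! ways for the remaining managers, × 6! ways for the hosts = 120 × 720 = 86400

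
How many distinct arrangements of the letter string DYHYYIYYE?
9! / (1! × 5! × 1! × 1! × 1!) = 3024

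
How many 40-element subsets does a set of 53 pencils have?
C(53,40) = 53!/(40!×13!) = 841392966470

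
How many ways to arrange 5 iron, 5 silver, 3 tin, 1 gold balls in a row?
14! / (5! × 5! × 3! × 1!) = 1009008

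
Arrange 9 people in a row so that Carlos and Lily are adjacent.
Treat as block: (9-1)! × 2! = 40320 × 2 = 80640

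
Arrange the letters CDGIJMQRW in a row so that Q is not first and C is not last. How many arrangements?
By inclusion-exclusion: 9! - 2×(9-1)! + (9-2)! = 362880 - 80640 + 5040 = 287280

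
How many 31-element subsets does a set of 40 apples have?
C(40,31) = 40!/(31!×9!) = 273438880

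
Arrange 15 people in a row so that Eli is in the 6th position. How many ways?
Fix one position: (15-1)! = 87178291200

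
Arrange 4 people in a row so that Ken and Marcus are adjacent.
Treat as block: (4-1)! × 2! = 6 × 2 = 12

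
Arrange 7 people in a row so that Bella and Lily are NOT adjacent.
Total - adjacent = 7! - (7-1)!×2 = 5040 - 1440 = 3600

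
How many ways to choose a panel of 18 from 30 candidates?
C(30,18) = 30!/(18!×12!) = 86493225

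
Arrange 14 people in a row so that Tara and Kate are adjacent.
Treat as block: (14-1)! × 2! = 6227020800 × 2 = 12454041600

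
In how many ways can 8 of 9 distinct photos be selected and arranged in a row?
P(9,8) = 9!/(9-8)! = 362880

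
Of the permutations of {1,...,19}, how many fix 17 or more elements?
Exactly j fixed points: C(19,j)·!(19-j); sum over j ≥ 17 (derangement numbers via !m = (m-1)·(!(m-1) + !(m-2)): !0..!2 = 1, 0, 1). Σ_{j=17}^{19} C(19,j)·!(19-j) = C(19,17)·!2 + C(19,18)·!1 + C(19,19)·!0 = 171·1 + 19·0 + 1·1 = 172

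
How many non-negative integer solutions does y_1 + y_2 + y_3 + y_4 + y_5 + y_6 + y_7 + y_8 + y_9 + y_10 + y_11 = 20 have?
C(20+11-1, 11-1) = C(30, 10) = 30045015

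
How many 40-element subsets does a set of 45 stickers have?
C(45,40) = 45!/(40!×5!) = 1221759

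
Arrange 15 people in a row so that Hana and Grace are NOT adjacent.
Total - adjacent = 15! - (15-1)!×2 = 1307674368000 - 174356582400 = 1133317785600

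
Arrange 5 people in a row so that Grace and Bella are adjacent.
Treat as block: (5-1)! × 2! = 24 × 2 = 48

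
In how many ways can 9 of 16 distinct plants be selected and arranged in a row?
P(16,9) = 16!/(16-9)! = 4151347200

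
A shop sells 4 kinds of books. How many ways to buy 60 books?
C(60+4-1, 4-1) = C(63, 3) = 39711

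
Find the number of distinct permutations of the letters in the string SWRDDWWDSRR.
11! / (2! × 3! × 3! × 3!) = 92400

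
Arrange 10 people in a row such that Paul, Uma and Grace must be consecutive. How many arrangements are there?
Treat the 3 as one block: (10-3+1)! × 3! = 40320 × 6 = 241920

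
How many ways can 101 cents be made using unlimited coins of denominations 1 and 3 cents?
Coefficient of x^101 in 1/(1-x^1) · 1/(1-x^3). Use j coins of 3 for j = 0..⌊101/3⌋ = 33, the rest in 1s: 33 + 1 = 34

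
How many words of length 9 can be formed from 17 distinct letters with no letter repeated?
P(17,9) = 17!/(17-9)! = 8821612800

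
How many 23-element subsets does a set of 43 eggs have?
C(43,23) = 43!/(23!×20!) = 960566918220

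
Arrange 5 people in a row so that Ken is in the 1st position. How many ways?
Fix one position: (5-1)! = 24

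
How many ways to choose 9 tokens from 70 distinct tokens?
C(70,9) = 70!/(9!×61!) = 65033528560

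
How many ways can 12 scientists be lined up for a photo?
12! = 479001600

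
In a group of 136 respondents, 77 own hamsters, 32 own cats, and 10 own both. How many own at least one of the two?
|A∪B| = |A| + |B| - |A∩B| = 77 + 32 - 10 = 99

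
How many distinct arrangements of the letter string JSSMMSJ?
7! / (2! × 2! × 3!) = 210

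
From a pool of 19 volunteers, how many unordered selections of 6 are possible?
C(19,6) = 19!/(6!×13!) = 27132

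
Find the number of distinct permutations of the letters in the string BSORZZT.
7! / (1! × 1! × 1! × 2! × 1! × 1!) = 2520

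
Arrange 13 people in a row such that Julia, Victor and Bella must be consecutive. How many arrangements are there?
Treat the 3 as one block: (13-3+1)! × 3! = 39916800 × 6 = 239500800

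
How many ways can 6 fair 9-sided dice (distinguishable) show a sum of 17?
Coefficient of x^17 in (x + x² + ... + x^9)^6. By inclusion-exclusion on dice exceeding 9: Σ_j (-1)^j C(6,j)·C(17-1-9j, 5) = C(6,0)·C(16,5) - C(6,1)·C(7,5) = 1·4368 - 6·21 = 4242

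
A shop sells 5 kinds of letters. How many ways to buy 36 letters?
C(36+5-1, 5-1) = C(40, 4) = 91390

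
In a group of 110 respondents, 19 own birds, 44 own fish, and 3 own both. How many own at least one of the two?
|A∪B| = |A| + |B| - |A∩B| = 19 + 44 - 3 = 60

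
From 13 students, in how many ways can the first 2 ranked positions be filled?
P(13,2) = 13!/(13-2)! = 156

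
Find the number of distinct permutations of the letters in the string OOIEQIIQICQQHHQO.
16! / (1! × 3! × 4! × 2! × 5! × 1!) = 605404800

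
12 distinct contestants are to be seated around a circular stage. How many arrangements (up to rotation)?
Circular: fix one position, arrange the rest. (12-1)! = 39916800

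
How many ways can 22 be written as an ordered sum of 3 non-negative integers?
C(22+3-1, 3-1) = C(24, 2) = 276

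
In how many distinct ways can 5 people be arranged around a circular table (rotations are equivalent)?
Circular: fix one position, arrange the rest. (5-1)! = 24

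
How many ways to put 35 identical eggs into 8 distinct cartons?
C(35+8-1, 8-1) = C(42, 7) = 26978328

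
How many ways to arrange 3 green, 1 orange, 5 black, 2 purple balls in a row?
11! / (3! × 1! × 5! × 2!) = 27720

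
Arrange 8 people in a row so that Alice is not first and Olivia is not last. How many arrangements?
By inclusion-exclusion: 8! - 2×(8-1)! + (8-2)! = 40320 - 10080 + 720 = 30960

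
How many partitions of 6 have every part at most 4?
Let r_j(i) = number of partitions of i into parts ≤ j, for i = 0..6. r_1(i) = 1 for all i; r_j(i) = r_{j-1}(i) + r_j(i-j). Rows j = 2..4: ≤2: 1 1 2 2 3 3 4; ≤3: 1 1 2 3 4 5 7; ≤4: 1 1 2 3 5 6 9. r_4(6) = 9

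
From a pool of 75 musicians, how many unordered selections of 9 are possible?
C(75,9) = 75!/(9!×66!) = 125595622175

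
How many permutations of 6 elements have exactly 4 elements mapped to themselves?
Choose the 4 fixed points C(6,4) = 15, derange the rest: !2 = Σ_{j=0}^{2} (-1)^j·2!/j! = 2 - 2 + 1 = 1. Product = 15 × 1 = 15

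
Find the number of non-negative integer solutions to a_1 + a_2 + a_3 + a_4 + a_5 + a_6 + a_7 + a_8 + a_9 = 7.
C(7+9-1, 9-1) = C(15, 8) = 6435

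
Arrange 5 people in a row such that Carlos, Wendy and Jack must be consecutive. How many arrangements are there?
Treat the 3 as one block: (5-3+1)! × 3! = 6 × 6 = 36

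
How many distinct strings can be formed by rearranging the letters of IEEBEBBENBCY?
12! / (4! × 4! × 1! × 1! × 1! × 1!) = 831600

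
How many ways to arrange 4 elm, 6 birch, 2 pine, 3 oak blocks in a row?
15! / (4! × 6! × 2! × 3!) = 6306300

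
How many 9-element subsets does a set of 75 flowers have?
C(75,9) = 75!/(9!×66!) = 125595622175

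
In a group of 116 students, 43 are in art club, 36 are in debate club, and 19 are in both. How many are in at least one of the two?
|A∪B| = |A| + |B| - |A∩B| = 43 + 36 - 19 = 60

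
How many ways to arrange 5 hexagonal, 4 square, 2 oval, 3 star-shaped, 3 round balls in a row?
17! / (5! × 4! × 2! × 3! × 3!) = 1715313600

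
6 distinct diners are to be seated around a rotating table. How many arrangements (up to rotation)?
Circular: fix one position, arrange the rest. (6-1)! = 120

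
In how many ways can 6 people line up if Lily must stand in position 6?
Fix one position: (6-1)! = 120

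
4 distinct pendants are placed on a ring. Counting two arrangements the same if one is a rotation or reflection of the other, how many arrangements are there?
(4-1)!/2 = 6/2 = 3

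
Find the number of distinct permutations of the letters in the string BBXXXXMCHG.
10! / (2! × 4! × 1! × 1! × 1! × 1!) = 75600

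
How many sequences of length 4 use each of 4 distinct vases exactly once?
4! = 24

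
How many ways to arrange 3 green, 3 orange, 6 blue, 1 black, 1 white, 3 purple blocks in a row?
17! / (3! × 3! × 6! × 1! × 1! × 3!) = 2287084800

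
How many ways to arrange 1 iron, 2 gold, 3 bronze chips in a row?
6! / (1! × 2! × 3!) = 60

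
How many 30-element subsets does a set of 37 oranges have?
C(37,30) = 37!/(30!×7!) = 10295472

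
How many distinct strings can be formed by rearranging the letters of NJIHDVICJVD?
11! / (2! × 1! × 2! × 1! × 2! × 2! × 1!) = 2494800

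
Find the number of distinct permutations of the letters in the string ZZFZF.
5! / (3! × 2!) = 10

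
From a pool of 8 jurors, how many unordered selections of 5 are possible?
C(8,5) = 8!/(5!×3!) = 56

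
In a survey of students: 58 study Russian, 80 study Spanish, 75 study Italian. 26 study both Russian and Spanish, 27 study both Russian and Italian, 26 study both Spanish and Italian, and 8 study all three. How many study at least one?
|A∪B∪C| = 58+80+75-26-27-26+8 = 142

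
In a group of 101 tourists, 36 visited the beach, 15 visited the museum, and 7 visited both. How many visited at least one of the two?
|A∪B| = |A| + |B| - |A∩B| = 36 + 15 - 7 = 44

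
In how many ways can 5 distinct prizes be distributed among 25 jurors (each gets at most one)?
P(25,5) = 25!/(25-5)! = 6375600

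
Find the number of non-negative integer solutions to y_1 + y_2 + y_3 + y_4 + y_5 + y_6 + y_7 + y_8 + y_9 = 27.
C(27+9-1, 9-1) = C(35, 8) = 23535820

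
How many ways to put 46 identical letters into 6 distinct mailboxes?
C(46+6-1, 6-1) = C(51, 5) = 2349060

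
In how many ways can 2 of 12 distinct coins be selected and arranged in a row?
P(12,2) = 12!/(12-2)! = 132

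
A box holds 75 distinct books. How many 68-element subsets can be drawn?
C(75,68) = 75!/(68!×7!) = 1984829850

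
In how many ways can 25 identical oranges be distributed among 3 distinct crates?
C(25+3-1, 3-1) = C(27, 2) = 351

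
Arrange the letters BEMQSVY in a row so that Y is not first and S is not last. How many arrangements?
By inclusion-exclusion: 7! - 2×(7-1)! + (7-2)! = 5040 - 1440 + 120 = 3720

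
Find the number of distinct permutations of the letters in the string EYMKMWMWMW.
10! / (4! × 1! × 1! × 3! × 1!) = 25200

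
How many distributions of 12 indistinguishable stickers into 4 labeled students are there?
C(12+4-1, 4-1) = C(15, 3) = 455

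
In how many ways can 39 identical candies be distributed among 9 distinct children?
C(39+9-1, 9-1) = C(47, 8) = 314457495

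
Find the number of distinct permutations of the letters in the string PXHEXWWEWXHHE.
13! / (1! × 3! × 3! × 3! × 3!) = 4804800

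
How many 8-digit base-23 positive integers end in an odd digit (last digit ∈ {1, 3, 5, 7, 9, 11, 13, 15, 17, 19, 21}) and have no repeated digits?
Last∈{1,3,5,7,9,11,13,15,17,19,21}. Last=0: 0. Last nonzero: 11×21×P(21,6) = 9025188480. Total = 9025188480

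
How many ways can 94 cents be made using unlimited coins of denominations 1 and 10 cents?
Coefficient of x^94 in 1/(1-x^1) · 1/(1-x^10). Use j coins of 10 for j = 0..⌊94/10⌋ = 9, the rest in 1s: 9 + 1 = 10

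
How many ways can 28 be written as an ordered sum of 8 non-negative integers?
C(28+8-1, 8-1) = C(35, 7) = 6724520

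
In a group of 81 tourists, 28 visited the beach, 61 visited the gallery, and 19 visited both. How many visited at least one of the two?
|A∪B| = |A| + |B| - |A∩B| = 28 + 61 - 19 = 70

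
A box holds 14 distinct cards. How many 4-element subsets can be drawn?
C(14,4) = 14!/(4!×10!) = 1001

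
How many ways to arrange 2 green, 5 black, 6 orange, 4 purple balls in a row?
17! / (2! × 5! × 6! × 4!) = 85765680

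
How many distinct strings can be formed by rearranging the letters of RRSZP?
5! / (1! × 2! × 1! × 1!) = 60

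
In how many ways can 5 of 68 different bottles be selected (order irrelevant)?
C(68,5) = 68!/(5!×63!) = 10424128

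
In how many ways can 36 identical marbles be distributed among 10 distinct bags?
C(36+10-1, 10-1) = C(45, 9) = 886163135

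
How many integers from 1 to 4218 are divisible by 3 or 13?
⌊4218/3⌋ + ⌊4218/13⌋ - ⌊4218/39⌋ = 1406 + 324 - 108 = 1622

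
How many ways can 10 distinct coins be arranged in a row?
10! = 3628800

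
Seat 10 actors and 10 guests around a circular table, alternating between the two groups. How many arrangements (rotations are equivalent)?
Fix one of the actors: (10-1)! ways for the remaining actors, × 10! ways for the guests = 362880 × 3628800 = 1316818944000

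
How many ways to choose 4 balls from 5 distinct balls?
C(5,4) = 5!/(4!×1!) = 5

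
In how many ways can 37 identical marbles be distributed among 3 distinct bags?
C(37+3-1, 3-1) = C(39, 2) = 741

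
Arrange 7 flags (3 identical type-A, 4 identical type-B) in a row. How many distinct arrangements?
7! / (3! × 4!) = 35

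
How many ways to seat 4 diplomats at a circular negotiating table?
Circular: fix one position, arrange the rest. (4-1)! = 6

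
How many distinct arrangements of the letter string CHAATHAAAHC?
11! / (1! × 5! × 2! × 3!) = 27720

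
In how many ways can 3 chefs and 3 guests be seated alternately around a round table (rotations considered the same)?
Fix one of the chefs: (3-1)! ways for the remaining chefs, × 3! ways for the guests = 2 × 6 = 12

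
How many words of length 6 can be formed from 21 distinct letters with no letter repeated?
P(21,6) = 21!/(21-6)! = 39070080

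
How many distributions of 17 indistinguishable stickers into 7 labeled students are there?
C(17+7-1, 7-1) = C(23, 6) = 100947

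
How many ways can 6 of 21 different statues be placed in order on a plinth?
P(21,6) = 21!/(21-6)! = 39070080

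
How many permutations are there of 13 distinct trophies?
13! = 6227020800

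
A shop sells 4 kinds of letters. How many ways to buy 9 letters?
C(9+4-1, 4-1) = C(12, 3) = 220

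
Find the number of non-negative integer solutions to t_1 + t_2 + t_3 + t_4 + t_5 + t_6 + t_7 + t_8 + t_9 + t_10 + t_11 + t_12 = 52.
C(52+12-1, 12-1) = C(63, 11) = 615790256823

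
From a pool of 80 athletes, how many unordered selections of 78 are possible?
C(80,78) = 80!/(78!×2!) = 3160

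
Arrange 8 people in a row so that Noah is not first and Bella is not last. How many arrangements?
By inclusion-exclusion: 8! - 2×(8-1)! + (8-2)! = 40320 - 10080 + 720 = 30960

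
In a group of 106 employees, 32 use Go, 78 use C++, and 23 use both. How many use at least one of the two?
|A∪B| = |A| + |B| - |A∩B| = 32 + 78 - 23 = 87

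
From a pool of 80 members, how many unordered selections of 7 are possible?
C(80,7) = 80!/(7!×73!) = 3176716400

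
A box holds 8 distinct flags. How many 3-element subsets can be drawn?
C(8,3) = 8!/(3!×5!) = 56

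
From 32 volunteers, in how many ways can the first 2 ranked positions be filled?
P(32,2) = 32!/(32-2)! = 992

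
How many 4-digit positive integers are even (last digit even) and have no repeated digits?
Last∈{0,2,4,6,8}. Last=0: 504. Last nonzero: 4×8×P(8,2) = 1792. Total = 2296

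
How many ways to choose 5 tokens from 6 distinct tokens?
C(6,5) = 6!/(5!×1!) = 6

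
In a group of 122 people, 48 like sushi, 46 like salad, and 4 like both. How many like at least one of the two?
|A∪B| = |A| + |B| - |A∩B| = 48 + 46 - 4 = 90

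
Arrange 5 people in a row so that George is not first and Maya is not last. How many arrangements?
By inclusion-exclusion: 5! - 2×(5-1)! + (5-2)! = 120 - 48 + 6 = 78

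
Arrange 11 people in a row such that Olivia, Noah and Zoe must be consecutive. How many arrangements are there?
Treat the 3 as one block: (11-3+1)! × 3! = 362880 × 6 = 2177280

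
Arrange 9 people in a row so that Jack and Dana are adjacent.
Treat as block: (9-1)! × 2! = 40320 × 2 = 80640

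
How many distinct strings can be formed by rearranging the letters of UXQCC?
5! / (2! × 1! × 1! × 1!) = 60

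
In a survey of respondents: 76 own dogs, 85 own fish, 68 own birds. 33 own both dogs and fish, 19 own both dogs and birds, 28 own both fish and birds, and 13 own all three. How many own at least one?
|A∪B∪C| = 76+85+68-33-19-28+13 = 162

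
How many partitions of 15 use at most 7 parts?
By conjugation, equals partitions of 15 into parts ≤ 7. Let r_j(i) = number of partitions of i into parts ≤ j, for i = 0..15. r_1(i) = 1 for all i; r_j(i) = r_{j-1}(i) + r_j(i-j). Rows j = 2..7: ≤2: 1 1 2 2 3 3 4 4 5 5 6 6 7 7 8 8; ≤3: 1 1 2 3 4 5 7 8 10 12 14 16 19 21 24 27; ≤4: 1 1 2 3 5 6 9 11 15 18 23 27 34 39 47 54; ≤5: 1 1 2 3 5 7 10 13 18 23 30 37 47 57 70 84; ≤6: 1 1 2 3 5 7 11 14 20 26 35 44 58 71 90 110; ≤7: 1 1 2 3 5 7 11 15 21 28 38 49 65 82 105 131. r_7(15) = 131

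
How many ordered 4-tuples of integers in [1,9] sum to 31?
Coefficient of x^31 in (x + x² + ... + x^9)^4. By inclusion-exclusion on dice exceeding 9: Σ_j (-1)^j C(4,j)·C(31-1-9j, 3) = C(4,0)·C(30,3) - C(4,1)·C(21,3) + C(4,2)·C(12,3) - C(4,3)·C(3,3) = 1·4060 - 4·1330 + 6·220 - 4·1 = 56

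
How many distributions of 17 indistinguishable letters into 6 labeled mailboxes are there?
C(17+6-1, 6-1) = C(22, 5) = 26334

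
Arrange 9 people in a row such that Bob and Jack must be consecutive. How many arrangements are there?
Treat the 2 as one block: (9-2+1)! × 2! = 40320 × 2 = 80640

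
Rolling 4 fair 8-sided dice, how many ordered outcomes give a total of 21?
Coefficient of x^21 in (x + x² + ... + x^8)^4. By inclusion-exclusion on dice exceeding 8: Σ_j (-1)^j C(4,j)·C(21-1-8j, 3) = C(4,0)·C(20,3) - C(4,1)·C(12,3) + C(4,2)·C(4,3) = 1·1140 - 4·220 + 6·4 = 284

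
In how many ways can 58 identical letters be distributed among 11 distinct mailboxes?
C(58+11-1, 11-1) = C(68, 10) = 290752384208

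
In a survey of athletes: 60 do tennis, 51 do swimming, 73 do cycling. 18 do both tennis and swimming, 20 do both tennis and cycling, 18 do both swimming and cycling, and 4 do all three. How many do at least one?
|A∪B∪C| = 60+51+73-18-20-18+4 = 132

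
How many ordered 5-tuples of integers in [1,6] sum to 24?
Coefficient of x^24 in (x + x² + ... + x^6)^5. By inclusion-exclusion on dice exceeding 6: Σ_j (-1)^j C(5,j)·C(24-1-6j, 4) = C(5,0)·C(23,4) - C(5,1)·C(17,4) + C(5,2)·C(11,4) - C(5,3)·C(5,4) = 1·8855 - 5·2380 + 10·330 - 10·5 = 205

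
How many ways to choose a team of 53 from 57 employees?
C(57,53) = 57!/(53!×4!) = 395010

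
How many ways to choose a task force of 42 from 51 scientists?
C(51,42) = 51!/(42!×9!) = 3042312350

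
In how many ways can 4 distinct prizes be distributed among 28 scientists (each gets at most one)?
P(28,4) = 28!/(28-4)! = 491400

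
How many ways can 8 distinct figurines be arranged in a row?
8! = 40320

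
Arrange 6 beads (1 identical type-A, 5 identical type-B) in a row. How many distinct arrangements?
6! / (1! × 5!) = 6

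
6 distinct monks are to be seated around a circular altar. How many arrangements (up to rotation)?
Circular: fix one position, arrange the rest. (6-1)! = 120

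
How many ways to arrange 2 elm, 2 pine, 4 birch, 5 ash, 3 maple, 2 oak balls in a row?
18! / (2! × 2! × 4! × 5! × 3! × 2!) = 46313467200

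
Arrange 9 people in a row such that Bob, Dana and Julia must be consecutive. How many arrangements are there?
Treat the 3 as one block: (9-3+1)! × 3! = 5040 × 6 = 30240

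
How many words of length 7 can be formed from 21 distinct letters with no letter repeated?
P(21,7) = 21!/(21-7)! = 586051200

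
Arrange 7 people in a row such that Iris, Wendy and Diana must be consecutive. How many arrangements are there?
Treat the 3 as one block: (7-3+1)! × 3! = 120 × 6 = 720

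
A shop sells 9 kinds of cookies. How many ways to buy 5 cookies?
C(5+9-1, 9-1) = C(13, 8) = 1287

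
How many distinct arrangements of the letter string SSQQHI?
6! / (1! × 2! × 2! × 1!) = 180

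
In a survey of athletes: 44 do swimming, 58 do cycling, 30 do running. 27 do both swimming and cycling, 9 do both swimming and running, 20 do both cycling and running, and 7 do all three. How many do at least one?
|A∪B∪C| = 44+58+30-27-9-20+7 = 83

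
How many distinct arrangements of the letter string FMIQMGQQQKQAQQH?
15! / (1! × 1! × 1! × 1! × 1! × 2! × 7! × 1!) = 129729600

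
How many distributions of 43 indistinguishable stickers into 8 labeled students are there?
C(43+8-1, 8-1) = C(50, 7) = 99884400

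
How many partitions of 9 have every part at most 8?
Let r_j(i) = number of partitions of i into parts ≤ j, for i = 0..9. r_1(i) = 1 for all i; r_j(i) = r_{j-1}(i) + r_j(i-j). Rows j = 2..8: ≤2: 1 1 2 2 3 3 4 4 5 5; ≤3: 1 1 2 3 4 5 7 8 10 12; ≤4: 1 1 2 3 5 6 9 11 15 18; ≤5: 1 1 2 3 5 7 10 13 18 23; ≤6: 1 1 2 3 5 7 11 14 20 26; ≤7: 1 1 2 3 5 7 11 15 21 28; ≤8: 1 1 2 3 5 7 11 15 22 29. r_8(9) = 29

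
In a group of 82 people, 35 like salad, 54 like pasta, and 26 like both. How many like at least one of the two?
|A∪B| = |A| + |B| - |A∩B| = 35 + 54 - 26 = 63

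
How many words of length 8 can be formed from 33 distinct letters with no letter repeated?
P(33,8) = 33!/(33-8)! = 559809169920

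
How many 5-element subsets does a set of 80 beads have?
C(80,5) = 80!/(5!×75!) = 24040016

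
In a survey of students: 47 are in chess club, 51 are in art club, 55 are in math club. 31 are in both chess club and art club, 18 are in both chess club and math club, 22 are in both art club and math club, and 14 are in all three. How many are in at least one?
|A∪B∪C| = 47+51+55-31-18-22+14 = 96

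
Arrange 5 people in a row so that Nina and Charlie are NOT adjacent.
Total - adjacent = 5! - (5-1)!×2 = 120 - 48 = 72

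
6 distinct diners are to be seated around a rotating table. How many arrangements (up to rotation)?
Circular: fix one position, arrange the rest. (6-1)! = 120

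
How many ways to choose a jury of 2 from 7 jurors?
C(7,2) = 7!/(2!×5!) = 21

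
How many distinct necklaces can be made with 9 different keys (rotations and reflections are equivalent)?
(9-1)!/2 = 40320/2 = 20160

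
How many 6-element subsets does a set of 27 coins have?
C(27,6) = 27!/(6!×21!) = 296010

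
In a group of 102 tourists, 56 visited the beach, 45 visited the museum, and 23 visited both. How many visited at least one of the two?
|A∪B| = |A| + |B| - |A∩B| = 56 + 45 - 23 = 78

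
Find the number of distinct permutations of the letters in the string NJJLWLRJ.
8! / (1! × 3! × 2! × 1! × 1!) = 3360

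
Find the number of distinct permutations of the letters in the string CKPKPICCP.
9! / (3! × 1! × 2! × 3!) = 5040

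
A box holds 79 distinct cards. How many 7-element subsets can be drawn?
C(79,7) = 79!/(7!×72!) = 2898753715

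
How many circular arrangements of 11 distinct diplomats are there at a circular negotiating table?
Circular: fix one position, arrange the rest. (11-1)! = 3628800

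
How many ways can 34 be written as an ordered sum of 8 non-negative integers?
C(34+8-1, 8-1) = C(41, 7) = 22481940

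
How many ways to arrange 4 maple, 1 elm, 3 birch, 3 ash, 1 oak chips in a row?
12! / (4! × 1! × 3! × 3! × 1!) = 554400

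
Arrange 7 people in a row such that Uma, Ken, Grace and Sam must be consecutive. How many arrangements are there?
Treat the 4 as one block: (7-4+1)! × 4! = 24 × 24 = 576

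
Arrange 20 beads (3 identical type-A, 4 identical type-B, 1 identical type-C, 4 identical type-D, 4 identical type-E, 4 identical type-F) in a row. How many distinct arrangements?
20! / (3! × 4! × 1! × 4! × 4! × 4!) = 1222160940000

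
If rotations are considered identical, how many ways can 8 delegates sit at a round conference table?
Circular: fix one position, arrange the rest. (8-1)! = 5040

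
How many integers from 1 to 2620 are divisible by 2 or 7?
⌊2620/2⌋ + ⌊2620/7⌋ - ⌊2620/14⌋ = 1310 + 374 - 187 = 1497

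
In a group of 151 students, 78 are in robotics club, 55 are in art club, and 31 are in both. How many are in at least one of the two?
|A∪B| = |A| + |B| - |A∩B| = 78 + 55 - 31 = 102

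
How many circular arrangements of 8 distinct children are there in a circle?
Circular: fix one position, arrange the rest. (8-1)! = 5040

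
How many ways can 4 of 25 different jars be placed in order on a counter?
P(25,4) = 25!/(25-4)! = 303600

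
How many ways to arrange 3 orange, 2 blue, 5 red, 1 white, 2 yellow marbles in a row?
13! / (3! × 2! × 5! × 1! × 2!) = 2162160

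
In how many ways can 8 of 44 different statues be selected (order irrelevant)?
C(44,8) = 44!/(8!×36!) = 177232627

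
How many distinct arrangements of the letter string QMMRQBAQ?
8! / (3! × 1! × 1! × 2! × 1!) = 3360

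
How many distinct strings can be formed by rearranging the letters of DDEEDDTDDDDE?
12! / (3! × 1! × 8!) = 1980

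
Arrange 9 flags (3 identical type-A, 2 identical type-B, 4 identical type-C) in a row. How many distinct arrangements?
9! / (3! × 2! × 4!) = 1260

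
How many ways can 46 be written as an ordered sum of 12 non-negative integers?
C(46+12-1, 12-1) = C(57, 11) = 184509266760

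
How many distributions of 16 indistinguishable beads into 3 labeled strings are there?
C(16+3-1, 3-1) = C(18, 2) = 153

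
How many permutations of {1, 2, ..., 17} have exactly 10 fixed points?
Choose the 10 fixed points C(17,10) = 19448, derange the rest: !7 = Σ_{j=0}^{7} (-1)^j·7!/j! = 5040 - 5040 + 2520 - 840 + 210 - 42 + 7 - 1 = 1854. Product = 19448 × 1854 = 36056592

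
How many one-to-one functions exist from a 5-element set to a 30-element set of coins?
P(30,5) = 30!/(30-5)! = 17100720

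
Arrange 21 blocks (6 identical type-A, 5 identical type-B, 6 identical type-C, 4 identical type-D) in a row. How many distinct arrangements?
21! / (6! × 5! × 6! × 4!) = 34220506320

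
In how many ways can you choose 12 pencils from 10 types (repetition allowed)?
C(12+10-1, 10-1) = C(21, 9) = 293930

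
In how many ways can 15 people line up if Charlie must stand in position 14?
Fix one position: (15-1)! = 87178291200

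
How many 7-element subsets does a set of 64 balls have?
C(64,7) = 64!/(7!×57!) = 621216192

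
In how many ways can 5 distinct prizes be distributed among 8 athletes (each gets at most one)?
P(8,5) = 8!/(8-5)! = 6720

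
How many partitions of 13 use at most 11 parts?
By conjugation, equals partitions of 13 into parts ≤ 11. Let r_j(i) = number of partitions of i into parts ≤ j, for i = 0..13. r_1(i) = 1 for all i; r_j(i) = r_{j-1}(i) + r_j(i-j). Rows j = 2..11: ≤2: 1 1 2 2 3 3 4 4 5 5 6 6 7 7; ≤3: 1 1 2 3 4 5 7 8 10 12 14 16 19 21; ≤4: 1 1 2 3 5 6 9 11 15 18 23 27 34 39; ≤5: 1 1 2 3 5 7 10 13 18 23 30 37 47 57; ≤6: 1 1 2 3 5 7 11 14 20 26 35 44 58 71; ≤7: 1 1 2 3 5 7 11 15 21 28 38 49 65 82; ≤8: 1 1 2 3 5 7 11 15 22 29 40 52 70 89; ≤9: 1 1 2 3 5 7 11 15 22 30 41 54 73 94; ≤10: 1 1 2 3 5 7 11 15 22 30 42 55 75 97; ≤11: 1 1 2 3 5 7 11 15 22 30 42 56 76 99. r_11(13) = 99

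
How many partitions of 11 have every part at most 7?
Let r_j(i) = number of partitions of i into parts ≤ j, for i = 0..11. r_1(i) = 1 for all i; r_j(i) = r_{j-1}(i) + r_j(i-j). Rows j = 2..7: ≤2: 1 1 2 2 3 3 4 4 5 5 6 6; ≤3: 1 1 2 3 4 5 7 8 10 12 14 16; ≤4: 1 1 2 3 5 6 9 11 15 18 23 27; ≤5: 1 1 2 3 5 7 10 13 18 23 30 37; ≤6: 1 1 2 3 5 7 11 14 20 26 35 44; ≤7: 1 1 2 3 5 7 11 15 21 28 38 49. r_7(11) = 49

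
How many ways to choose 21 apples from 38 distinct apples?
C(38,21) = 38!/(21!×17!) = 28781143380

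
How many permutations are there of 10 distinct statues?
10! = 3628800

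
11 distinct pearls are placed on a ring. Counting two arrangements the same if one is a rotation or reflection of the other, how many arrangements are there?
(11-1)!/2 = 3628800/2 = 1814400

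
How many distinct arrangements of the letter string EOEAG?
5! / (1! × 1! × 2! × 1!) = 60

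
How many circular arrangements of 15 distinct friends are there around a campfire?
Circular: fix one position, arrange the rest. (15-1)! = 87178291200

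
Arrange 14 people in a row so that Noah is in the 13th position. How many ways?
Fix one position: (14-1)! = 6227020800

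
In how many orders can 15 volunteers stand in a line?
15! = 1307674368000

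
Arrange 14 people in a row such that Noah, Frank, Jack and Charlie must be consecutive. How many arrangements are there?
Treat the 4 as one block: (14-4+1)! × 4! = 39916800 × 24 = 958003200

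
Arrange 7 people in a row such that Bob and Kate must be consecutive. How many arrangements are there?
Treat the 2 as one block: (7-2+1)! × 2! = 720 × 2 = 1440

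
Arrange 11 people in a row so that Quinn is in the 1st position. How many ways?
Fix one position: (11-1)! = 3628800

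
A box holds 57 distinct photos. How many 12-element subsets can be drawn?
C(57,12) = 57!/(12!×45!) = 707285522580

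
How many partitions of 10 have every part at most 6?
Let r_j(i) = number of partitions of i into parts ≤ j, for i = 0..10. r_1(i) = 1 for all i; r_j(i) = r_{j-1}(i) + r_j(i-j). Rows j = 2..6: ≤2: 1 1 2 2 3 3 4 4 5 5 6; ≤3: 1 1 2 3 4 5 7 8 10 12 14; ≤4: 1 1 2 3 5 6 9 11 15 18 23; ≤5: 1 1 2 3 5 7 10 13 18 23 30; ≤6: 1 1 2 3 5 7 11 14 20 26 35. r_6(10) = 35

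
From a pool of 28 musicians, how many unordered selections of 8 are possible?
C(28,8) = 28!/(8!×20!) = 3108105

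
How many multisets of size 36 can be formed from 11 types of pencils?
C(36+11-1, 11-1) = C(46, 10) = 4076350421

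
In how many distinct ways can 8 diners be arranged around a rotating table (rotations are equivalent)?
Circular: fix one position, arrange the rest. (8-1)! = 5040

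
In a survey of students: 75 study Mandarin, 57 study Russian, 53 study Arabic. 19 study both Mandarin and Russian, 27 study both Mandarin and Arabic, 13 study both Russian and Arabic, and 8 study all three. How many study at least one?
|A∪B∪C| = 75+57+53-19-27-13+8 = 134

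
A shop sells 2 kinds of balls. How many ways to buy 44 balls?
C(44+2-1, 2-1) = C(45, 1) = 45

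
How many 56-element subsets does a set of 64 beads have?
C(64,56) = 64!/(56!×8!) = 4426165368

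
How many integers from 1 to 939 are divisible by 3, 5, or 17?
⌊939/3⌋+⌊939/5⌋+⌊939/17⌋ - ⌊939/15⌋-⌊939/51⌋-⌊939/85⌋ + ⌊939/255⌋ = 313+187+55 - 62-18-11 + 3 = 467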